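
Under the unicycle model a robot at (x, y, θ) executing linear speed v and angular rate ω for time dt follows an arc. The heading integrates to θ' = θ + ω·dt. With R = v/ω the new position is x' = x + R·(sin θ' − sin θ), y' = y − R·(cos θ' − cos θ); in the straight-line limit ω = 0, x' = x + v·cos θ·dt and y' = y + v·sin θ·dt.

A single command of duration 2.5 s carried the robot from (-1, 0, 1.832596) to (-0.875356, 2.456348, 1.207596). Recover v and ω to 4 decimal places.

v = 1.0000, ω = -0.2500

Δθ = 1.207596 − 1.832596 = -0.625000
ω = Δθ/dt = -0.625000/2.5 = -0.2500
R = −Δy/(cos θ' − cos θ) = -4.0000
v = R·ω = -4.0000·-0.2500 = 1.0000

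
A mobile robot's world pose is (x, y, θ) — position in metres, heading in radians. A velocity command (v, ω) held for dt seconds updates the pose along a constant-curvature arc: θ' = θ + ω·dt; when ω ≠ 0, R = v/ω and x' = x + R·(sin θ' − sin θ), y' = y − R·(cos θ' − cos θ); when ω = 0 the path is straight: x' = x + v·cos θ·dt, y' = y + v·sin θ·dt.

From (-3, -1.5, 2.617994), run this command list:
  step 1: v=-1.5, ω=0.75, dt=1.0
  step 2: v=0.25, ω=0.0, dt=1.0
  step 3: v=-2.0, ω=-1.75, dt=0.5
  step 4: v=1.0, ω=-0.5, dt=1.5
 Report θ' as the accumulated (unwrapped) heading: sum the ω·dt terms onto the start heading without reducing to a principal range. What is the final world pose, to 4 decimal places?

step 1: θ'=3.3680 (R=-2.0000) → pose (-1.5511, -1.7169, 3.3680)
step 2: θ'=3.3680 (straight) → pose (-1.7947, -1.7730, 3.3680)
step 3: θ'=2.4930 (R=1.1429) → pose (-0.8478, -1.9759, 2.4930)
step 4: θ'=1.7430 (R=-2.0000) → pose (-1.6101, -0.7248, 1.7430)

(-1.6101, -0.7248, 1.7430)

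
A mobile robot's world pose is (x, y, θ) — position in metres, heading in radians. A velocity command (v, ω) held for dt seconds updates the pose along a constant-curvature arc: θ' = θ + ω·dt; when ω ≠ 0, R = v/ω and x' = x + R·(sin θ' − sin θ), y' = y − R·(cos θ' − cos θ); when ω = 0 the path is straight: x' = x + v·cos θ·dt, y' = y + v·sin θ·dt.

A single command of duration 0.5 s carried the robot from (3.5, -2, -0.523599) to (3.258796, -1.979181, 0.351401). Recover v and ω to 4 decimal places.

Δθ = 0.351401 − -0.523599 = 0.875000
ω = Δθ/dt = 0.875000/0.5 = 1.7500
R = Δx/(sin θ' − sin θ) = -0.2857
v = R·ω = -0.2857·1.7500 = -0.5000

v = -0.5000, ω = 1.7500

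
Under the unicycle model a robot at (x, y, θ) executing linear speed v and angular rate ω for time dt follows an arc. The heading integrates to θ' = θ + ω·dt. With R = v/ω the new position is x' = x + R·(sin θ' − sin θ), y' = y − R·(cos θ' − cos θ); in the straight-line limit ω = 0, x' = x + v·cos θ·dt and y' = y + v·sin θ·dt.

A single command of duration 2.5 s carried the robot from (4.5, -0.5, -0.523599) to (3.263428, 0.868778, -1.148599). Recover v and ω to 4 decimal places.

v = -0.7500, ω = -0.2500

Δθ = -1.148599 − -0.523599 = -0.625000
ω = Δθ/dt = -0.625000/2.5 = -0.2500
R = −Δy/(cos θ' − cos θ) = 3.0000
v = R·ω = 3.0000·-0.2500 = -0.7500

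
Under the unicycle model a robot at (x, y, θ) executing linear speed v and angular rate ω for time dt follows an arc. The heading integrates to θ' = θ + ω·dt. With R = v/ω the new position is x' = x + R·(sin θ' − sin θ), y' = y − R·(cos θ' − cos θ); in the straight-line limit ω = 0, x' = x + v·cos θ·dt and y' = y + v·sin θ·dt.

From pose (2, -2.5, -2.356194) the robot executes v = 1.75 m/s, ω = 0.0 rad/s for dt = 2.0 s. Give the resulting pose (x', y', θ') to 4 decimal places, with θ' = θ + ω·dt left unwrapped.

(-0.4749, -4.9749, -2.3562)

θ' = -2.3562 + 0.0·2.0 = -2.3562
ω = 0 → straight: x' = 2 + 1.75·cos(-2.3562)·2.0 = -0.4749
y' = -2.5 + 1.75·sin(-2.3562)·2.0 = -4.9749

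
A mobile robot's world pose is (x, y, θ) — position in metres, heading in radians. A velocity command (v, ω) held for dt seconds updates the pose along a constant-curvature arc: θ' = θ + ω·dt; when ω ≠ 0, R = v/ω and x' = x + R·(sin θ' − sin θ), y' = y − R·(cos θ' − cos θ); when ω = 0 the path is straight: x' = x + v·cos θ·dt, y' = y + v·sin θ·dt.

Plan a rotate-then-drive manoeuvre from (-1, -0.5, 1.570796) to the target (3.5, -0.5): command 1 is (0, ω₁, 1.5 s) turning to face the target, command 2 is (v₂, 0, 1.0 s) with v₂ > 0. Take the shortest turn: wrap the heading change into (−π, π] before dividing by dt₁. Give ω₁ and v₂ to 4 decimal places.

ω₁ = -1.0472, v₂ = 4.5000

heading to target = atan2(-0.5−-0.5, 3.5−-1) = 0.0000
Δθ = wrap(0.0000 − 1.5708) = -1.5708; ω₁ = Δθ/dt₁ = -1.0472
distance = √((3.5−-1)² + (-0.5−-0.5)²) = 4.5000; v₂ = distance/dt₂ = 4.5000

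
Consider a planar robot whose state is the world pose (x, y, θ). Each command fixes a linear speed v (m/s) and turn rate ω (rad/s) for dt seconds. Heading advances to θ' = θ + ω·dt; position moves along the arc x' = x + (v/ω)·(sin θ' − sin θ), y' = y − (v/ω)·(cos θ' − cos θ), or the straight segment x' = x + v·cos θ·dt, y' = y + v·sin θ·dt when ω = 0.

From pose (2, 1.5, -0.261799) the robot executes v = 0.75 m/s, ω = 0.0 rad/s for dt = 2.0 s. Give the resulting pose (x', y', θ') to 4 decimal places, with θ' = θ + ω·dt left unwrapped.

(3.4489, 1.1118, -0.2618)

θ' = -0.2618 + 0.0·2.0 = -0.2618
ω = 0 → straight: x' = 2 + 0.75·cos(-0.2618)·2.0 = 3.4489
y' = 1.5 + 0.75·sin(-0.2618)·2.0 = 1.1118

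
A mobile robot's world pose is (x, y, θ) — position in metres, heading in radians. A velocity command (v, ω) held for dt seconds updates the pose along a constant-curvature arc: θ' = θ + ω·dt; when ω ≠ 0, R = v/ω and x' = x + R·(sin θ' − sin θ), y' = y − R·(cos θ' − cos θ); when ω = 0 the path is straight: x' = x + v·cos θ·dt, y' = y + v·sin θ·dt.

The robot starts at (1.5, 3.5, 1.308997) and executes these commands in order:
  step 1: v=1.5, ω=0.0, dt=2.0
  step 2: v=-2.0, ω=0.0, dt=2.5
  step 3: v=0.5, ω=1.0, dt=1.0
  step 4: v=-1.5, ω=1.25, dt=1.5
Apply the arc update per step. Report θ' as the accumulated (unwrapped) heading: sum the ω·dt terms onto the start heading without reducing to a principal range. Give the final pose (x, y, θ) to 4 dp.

(2.7932, 2.2366, 4.1840)

step 1: θ'=1.3090 (straight) → pose (2.2765, 6.3978, 1.3090)
step 2: θ'=1.3090 (straight) → pose (0.9824, 1.5681, 1.3090)
step 3: θ'=2.3090 (R=0.5000) → pose (0.8692, 2.0340, 2.3090)
step 4: θ'=4.1840 (R=-1.2000) → pose (2.7932, 2.2366, 4.1840)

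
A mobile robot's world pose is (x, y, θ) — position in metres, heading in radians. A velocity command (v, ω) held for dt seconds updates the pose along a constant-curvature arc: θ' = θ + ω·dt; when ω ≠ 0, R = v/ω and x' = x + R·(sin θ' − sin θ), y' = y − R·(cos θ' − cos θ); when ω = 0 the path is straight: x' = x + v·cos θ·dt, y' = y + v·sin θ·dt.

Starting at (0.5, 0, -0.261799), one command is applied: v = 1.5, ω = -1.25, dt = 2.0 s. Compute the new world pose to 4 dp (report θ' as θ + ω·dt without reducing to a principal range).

(0.6343, -2.2736, -2.7618)

θ' = -0.2618 + -1.25·2.0 = -2.7618
R = v/ω = 1.5/-1.25 = -1.2000
x' = 0.5 + -1.2000·(sin -2.7618 − sin -0.2618) = 0.6343
y' = 0 − -1.2000·(cos -2.7618 − cos -0.2618) = -2.2736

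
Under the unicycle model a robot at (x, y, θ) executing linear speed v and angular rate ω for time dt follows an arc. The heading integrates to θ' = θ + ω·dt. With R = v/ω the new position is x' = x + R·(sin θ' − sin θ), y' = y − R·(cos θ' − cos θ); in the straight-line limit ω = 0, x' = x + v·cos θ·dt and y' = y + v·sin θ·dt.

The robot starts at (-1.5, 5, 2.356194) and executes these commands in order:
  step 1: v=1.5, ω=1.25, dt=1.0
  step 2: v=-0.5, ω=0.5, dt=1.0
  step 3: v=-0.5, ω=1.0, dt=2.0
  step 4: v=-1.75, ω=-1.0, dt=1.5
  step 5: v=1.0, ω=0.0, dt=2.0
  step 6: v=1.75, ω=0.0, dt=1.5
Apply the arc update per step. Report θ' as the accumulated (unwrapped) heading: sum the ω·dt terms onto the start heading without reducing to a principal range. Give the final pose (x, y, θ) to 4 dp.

(-4.7576, 3.6348, 4.6062)

step 1: θ'=3.6062 (R=1.2000) → pose (-2.8862, 5.2243, 3.6062)
step 2: θ'=4.1062 (R=-1.0000) → pose (-2.5125, 5.5485, 4.1062)
step 3: θ'=6.1062 (R=-0.5000) → pose (-2.8353, 6.3256, 6.1062)
step 4: θ'=4.6062 (R=1.7500) → pose (-4.2674, 8.2337, 4.6062)
step 5: θ'=4.6062 (straight) → pose (-4.4793, 6.2450, 4.6062)
step 6: θ'=4.6062 (straight) → pose (-4.7576, 3.6348, 4.6062)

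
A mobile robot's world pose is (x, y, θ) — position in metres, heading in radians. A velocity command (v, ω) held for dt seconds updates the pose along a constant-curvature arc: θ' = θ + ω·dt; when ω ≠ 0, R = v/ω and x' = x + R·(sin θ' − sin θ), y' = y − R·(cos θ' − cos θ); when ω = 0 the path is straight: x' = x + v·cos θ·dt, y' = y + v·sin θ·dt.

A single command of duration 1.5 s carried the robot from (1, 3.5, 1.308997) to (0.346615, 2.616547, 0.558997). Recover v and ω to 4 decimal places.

Δθ = 0.558997 − 1.308997 = -0.750000
ω = Δθ/dt = -0.750000/1.5 = -0.5000
R = −Δy/(cos θ' − cos θ) = 1.5000
v = R·ω = 1.5000·-0.5000 = -0.7500

v = -0.7500, ω = -0.5000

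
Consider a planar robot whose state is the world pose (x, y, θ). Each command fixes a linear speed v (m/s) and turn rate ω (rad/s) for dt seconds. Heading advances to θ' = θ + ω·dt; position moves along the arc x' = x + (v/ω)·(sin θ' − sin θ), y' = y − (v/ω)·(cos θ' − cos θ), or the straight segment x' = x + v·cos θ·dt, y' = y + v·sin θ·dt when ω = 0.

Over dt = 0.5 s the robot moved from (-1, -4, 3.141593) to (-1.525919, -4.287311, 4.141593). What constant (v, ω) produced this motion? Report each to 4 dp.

Δθ = 4.141593 − 3.141593 = 1.000000
ω = Δθ/dt = 1.000000/0.5 = 2.0000
R = Δx/(sin θ' − sin θ) = 0.6250
v = R·ω = 0.6250·2.0000 = 1.2500

v = 1.2500, ω = 2.0000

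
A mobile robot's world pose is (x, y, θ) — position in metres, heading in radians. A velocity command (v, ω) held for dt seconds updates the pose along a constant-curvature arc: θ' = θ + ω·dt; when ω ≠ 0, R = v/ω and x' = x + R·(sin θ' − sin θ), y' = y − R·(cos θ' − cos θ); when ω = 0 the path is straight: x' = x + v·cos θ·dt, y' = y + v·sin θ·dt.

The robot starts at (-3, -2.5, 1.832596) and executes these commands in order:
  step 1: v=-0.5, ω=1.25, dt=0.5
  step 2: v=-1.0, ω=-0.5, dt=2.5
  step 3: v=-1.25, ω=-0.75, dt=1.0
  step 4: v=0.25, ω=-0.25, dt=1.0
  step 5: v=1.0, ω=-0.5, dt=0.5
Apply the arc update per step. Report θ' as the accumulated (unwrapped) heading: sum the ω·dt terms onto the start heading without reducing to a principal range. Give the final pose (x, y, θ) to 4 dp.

(-2.3496, -5.7477, -0.0424)

step 1: θ'=2.4576 (R=-0.4000) → pose (-2.8664, -2.7065, 2.4576)
step 2: θ'=1.2076 (R=2.0000) → pose (-2.2607, -4.9671, 1.2076)
step 3: θ'=0.4576 (R=1.6667) → pose (-3.0823, -5.8702, 0.4576)
step 4: θ'=0.2076 (R=-1.0000) → pose (-2.8466, -5.7888, 0.2076)
step 5: θ'=-0.0424 (R=-2.0000) → pose (-2.3496, -5.7477, -0.0424)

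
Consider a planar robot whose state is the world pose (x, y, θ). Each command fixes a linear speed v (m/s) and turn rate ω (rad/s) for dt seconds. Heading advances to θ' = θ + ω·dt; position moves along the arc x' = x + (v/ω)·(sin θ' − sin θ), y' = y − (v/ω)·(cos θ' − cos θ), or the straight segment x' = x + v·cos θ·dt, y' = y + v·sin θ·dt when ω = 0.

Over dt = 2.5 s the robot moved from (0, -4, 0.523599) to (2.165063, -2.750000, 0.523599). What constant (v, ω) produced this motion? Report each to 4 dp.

Δθ = 0.523599 − 0.523599 = 0.000000
ω = Δθ/dt = 0.000000/2.5 = 0.0000
ω = 0 → v = (Δx·cos θ + Δy·sin θ)/dt = 1.0000

v = 1.0000, ω = 0.0000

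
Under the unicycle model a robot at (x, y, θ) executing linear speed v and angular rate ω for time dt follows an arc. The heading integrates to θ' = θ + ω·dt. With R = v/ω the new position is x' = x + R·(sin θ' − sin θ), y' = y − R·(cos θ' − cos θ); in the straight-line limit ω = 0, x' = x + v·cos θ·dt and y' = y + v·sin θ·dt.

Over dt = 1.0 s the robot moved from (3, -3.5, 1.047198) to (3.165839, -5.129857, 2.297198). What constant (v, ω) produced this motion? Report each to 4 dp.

v = -1.7500, ω = 1.2500

Δθ = 2.297198 − 1.047198 = 1.250000
ω = Δθ/dt = 1.250000/1.0 = 1.2500
R = −Δy/(cos θ' − cos θ) = -1.4000
v = R·ω = -1.4000·1.2500 = -1.7500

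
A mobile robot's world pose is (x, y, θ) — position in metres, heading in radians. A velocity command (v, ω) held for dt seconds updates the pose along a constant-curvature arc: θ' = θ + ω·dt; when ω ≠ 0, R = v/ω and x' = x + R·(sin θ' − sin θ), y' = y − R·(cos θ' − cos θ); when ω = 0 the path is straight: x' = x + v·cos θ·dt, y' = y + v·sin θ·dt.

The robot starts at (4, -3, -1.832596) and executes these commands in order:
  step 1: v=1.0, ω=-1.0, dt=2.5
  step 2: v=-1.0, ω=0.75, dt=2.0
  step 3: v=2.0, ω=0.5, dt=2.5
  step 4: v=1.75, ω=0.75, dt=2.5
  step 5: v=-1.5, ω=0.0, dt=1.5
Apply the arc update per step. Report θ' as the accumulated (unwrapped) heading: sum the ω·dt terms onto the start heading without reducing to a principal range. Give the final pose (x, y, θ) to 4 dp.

(1.8171, -10.5615, 0.2924)

step 1: θ'=-4.3326 (R=-1.0000) → pose (2.1053, -3.1119, -4.3326)
step 2: θ'=-2.8326 (R=-1.3333) → pose (3.7491, -3.8878, -2.8326)
step 3: θ'=-1.5826 (R=4.0000) → pose (0.9658, -7.6511, -1.5826)
step 4: θ'=0.2924 (R=2.3333) → pose (3.9716, -9.9130, 0.2924)
step 5: θ'=0.2924 (straight) → pose (1.8171, -10.5615, 0.2924)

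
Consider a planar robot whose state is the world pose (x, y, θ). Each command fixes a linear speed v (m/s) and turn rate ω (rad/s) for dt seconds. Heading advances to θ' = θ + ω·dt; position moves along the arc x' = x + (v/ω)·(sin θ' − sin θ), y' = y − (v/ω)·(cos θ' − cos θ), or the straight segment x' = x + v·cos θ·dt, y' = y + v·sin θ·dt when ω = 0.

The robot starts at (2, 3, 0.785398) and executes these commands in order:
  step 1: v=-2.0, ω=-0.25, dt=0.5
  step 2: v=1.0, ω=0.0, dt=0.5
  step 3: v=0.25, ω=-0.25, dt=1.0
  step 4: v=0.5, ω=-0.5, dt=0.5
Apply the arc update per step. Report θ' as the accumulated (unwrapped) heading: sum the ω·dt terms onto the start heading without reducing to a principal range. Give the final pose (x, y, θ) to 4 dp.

step 1: θ'=0.6604 (R=8.0000) → pose (1.2506, 2.3389, 0.6604)
step 2: θ'=0.6604 (straight) → pose (1.6455, 2.6456, 0.6604)
step 3: θ'=0.4104 (R=-1.0000) → pose (1.8599, 2.7728, 0.4104)
step 4: θ'=0.1604 (R=-1.0000) → pose (2.0992, 2.8430, 0.1604)

(2.0992, 2.8430, 0.1604)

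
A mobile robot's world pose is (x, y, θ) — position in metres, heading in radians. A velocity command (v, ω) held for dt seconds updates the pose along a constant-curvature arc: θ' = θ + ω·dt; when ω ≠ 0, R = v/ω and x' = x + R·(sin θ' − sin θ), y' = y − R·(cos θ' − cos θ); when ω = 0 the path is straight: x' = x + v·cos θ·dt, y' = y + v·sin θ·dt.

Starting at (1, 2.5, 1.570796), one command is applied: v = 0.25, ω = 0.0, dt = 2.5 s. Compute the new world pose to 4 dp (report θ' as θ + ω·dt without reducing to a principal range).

(1.0000, 3.1250, 1.5708)

θ' = 1.5708 + 0.0·2.5 = 1.5708
ω = 0 → straight: x' = 1 + 0.25·cos(1.5708)·2.5 = 1.0000
y' = 2.5 + 0.25·sin(1.5708)·2.5 = 3.1250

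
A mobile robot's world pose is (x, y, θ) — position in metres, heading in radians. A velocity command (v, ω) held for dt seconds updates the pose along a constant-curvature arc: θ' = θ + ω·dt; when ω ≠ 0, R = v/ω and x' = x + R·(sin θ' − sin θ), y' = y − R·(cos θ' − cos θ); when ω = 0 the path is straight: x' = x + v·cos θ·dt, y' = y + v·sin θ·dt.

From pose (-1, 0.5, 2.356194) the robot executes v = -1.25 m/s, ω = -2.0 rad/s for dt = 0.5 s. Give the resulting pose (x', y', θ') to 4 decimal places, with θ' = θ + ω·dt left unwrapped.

(-0.8313, -0.0750, 1.3562)

θ' = 2.3562 + -2.0·0.5 = 1.3562
R = v/ω = -1.25/-2.0 = 0.6250
x' = -1 + 0.6250·(sin 1.3562 − sin 2.3562) = -0.8313
y' = 0.5 − 0.6250·(cos 1.3562 − cos 2.3562) = -0.0750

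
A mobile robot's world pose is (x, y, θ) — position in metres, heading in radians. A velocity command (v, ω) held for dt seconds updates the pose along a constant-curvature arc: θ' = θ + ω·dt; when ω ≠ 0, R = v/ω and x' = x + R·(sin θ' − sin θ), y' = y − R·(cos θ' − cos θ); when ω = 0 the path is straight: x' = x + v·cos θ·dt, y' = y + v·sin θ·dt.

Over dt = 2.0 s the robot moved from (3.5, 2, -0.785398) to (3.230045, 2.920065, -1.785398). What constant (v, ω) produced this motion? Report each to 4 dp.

v = -0.5000, ω = -0.5000

Δθ = -1.785398 − -0.785398 = -1.000000
ω = Δθ/dt = -1.000000/2.0 = -0.5000
R = −Δy/(cos θ' − cos θ) = 1.0000
v = R·ω = 1.0000·-0.5000 = -0.5000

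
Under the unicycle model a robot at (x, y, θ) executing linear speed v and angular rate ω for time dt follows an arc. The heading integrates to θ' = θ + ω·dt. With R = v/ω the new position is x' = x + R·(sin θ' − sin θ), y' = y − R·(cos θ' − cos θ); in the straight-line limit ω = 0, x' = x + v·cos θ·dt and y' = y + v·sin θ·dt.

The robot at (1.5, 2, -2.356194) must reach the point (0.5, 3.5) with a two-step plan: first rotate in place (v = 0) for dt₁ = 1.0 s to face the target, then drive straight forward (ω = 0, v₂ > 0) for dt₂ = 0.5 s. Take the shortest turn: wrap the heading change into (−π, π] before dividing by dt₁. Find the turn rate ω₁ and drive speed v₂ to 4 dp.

ω₁ = -1.7682, v₂ = 3.6056

heading to target = atan2(3.5−2, 0.5−1.5) = 2.1588
Δθ = wrap(2.1588 − -2.3562) = -1.7682; ω₁ = Δθ/dt₁ = -1.7682
distance = √((0.5−1.5)² + (3.5−2)²) = 1.8028; v₂ = distance/dt₂ = 3.6056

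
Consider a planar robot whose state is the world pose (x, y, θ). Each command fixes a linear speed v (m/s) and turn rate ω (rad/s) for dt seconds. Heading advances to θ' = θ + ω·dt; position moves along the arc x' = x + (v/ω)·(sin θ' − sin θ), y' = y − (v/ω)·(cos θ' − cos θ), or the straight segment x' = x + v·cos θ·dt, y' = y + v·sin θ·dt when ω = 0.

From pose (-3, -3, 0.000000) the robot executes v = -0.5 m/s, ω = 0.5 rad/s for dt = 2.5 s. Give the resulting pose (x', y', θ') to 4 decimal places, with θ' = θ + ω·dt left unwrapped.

θ' = 0.0000 + 0.5·2.5 = 1.2500
R = v/ω = -0.5/0.5 = -1.0000
x' = -3 + -1.0000·(sin 1.2500 − sin 0.0000) = -3.9490
y' = -3 − -1.0000·(cos 1.2500 − cos 0.0000) = -3.6847

(-3.9490, -3.6847, 1.2500)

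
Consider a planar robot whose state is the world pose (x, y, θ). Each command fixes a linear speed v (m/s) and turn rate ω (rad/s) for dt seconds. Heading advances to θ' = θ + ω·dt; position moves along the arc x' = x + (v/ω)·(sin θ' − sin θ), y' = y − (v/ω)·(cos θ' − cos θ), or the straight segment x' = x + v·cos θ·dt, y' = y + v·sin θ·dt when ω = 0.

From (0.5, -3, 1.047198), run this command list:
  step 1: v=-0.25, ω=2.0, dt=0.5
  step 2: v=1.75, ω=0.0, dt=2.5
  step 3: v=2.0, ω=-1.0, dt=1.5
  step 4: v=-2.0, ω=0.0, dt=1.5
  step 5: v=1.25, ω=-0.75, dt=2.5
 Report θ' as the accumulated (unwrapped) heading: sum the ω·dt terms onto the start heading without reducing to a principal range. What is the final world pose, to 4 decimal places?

(-0.8495, 0.8100, -1.3278)

step 1: θ'=2.0472 (R=-0.1250) → pose (0.4972, -3.1198, 2.0472)
step 2: θ'=2.0472 (straight) → pose (-1.5091, 0.7680, 2.0472)
step 3: θ'=0.5472 (R=-2.0000) → pose (-0.7724, 3.3932, 0.5472)
step 4: θ'=0.5472 (straight) → pose (-3.3344, 1.8323, 0.5472)
step 5: θ'=-1.3278 (R=-1.6667) → pose (-0.8495, 0.8100, -1.3278)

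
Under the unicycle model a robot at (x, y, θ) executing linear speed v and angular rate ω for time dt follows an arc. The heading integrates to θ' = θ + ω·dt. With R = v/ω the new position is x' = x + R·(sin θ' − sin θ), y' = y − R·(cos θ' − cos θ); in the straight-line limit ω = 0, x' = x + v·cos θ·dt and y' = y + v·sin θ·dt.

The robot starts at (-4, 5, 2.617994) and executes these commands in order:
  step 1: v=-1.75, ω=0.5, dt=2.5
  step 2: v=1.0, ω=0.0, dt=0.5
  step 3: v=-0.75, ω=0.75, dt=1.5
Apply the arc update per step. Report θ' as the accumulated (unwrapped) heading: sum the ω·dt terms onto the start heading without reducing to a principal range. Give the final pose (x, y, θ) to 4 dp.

(-0.0024, 6.1070, 4.9930)

step 1: θ'=3.8680 (R=-3.5000) → pose (0.0746, 5.4146, 3.8680)
step 2: θ'=3.8680 (straight) → pose (-0.2991, 5.0825, 3.8680)
step 3: θ'=4.9930 (R=-1.0000) → pose (-0.0024, 6.1070, 4.9930)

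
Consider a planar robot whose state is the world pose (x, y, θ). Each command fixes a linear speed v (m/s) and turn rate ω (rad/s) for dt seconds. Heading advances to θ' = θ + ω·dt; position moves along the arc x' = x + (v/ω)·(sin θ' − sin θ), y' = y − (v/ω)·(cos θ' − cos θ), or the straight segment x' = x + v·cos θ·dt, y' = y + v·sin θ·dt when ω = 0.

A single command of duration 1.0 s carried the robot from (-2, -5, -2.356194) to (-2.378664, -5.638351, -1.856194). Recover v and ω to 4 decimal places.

v = 0.7500, ω = 0.5000

Δθ = -1.856194 − -2.356194 = 0.500000
ω = Δθ/dt = 0.500000/1.0 = 0.5000
R = −Δy/(cos θ' − cos θ) = 1.5000
v = R·ω = 1.5000·0.5000 = 0.7500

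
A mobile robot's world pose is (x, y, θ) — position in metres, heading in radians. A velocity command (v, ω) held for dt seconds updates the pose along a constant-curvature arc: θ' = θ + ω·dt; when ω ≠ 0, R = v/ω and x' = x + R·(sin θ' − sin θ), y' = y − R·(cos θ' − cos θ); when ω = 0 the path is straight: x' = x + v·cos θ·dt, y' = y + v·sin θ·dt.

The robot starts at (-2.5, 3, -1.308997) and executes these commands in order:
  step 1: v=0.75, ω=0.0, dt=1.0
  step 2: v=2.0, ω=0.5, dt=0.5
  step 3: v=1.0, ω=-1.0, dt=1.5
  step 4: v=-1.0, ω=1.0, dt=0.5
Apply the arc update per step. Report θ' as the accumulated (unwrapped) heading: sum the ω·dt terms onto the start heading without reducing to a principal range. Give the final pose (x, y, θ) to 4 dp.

step 1: θ'=-1.3090 (straight) → pose (-2.3059, 2.2756, -1.3090)
step 2: θ'=-1.0590 (R=4.0000) → pose (-1.9296, 1.3518, -1.0590)
step 3: θ'=-2.5590 (R=-1.0000) → pose (-2.2513, 0.0271, -2.5590)
step 4: θ'=-2.0590 (R=-1.0000) → pose (-1.9183, 0.3931, -2.0590)

(-1.9183, 0.3931, -2.0590)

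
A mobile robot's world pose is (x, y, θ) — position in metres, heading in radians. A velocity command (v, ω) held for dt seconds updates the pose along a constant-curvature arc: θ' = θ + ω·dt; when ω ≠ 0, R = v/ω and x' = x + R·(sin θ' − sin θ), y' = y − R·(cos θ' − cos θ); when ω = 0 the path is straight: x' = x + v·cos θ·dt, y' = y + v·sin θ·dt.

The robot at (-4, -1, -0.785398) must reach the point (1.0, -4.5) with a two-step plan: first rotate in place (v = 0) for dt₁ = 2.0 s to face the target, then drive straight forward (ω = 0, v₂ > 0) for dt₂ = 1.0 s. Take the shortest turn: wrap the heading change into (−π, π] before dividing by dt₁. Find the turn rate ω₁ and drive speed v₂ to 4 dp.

ω₁ = 0.0873, v₂ = 6.1033

heading to target = atan2(-4.5−-1, 1−-4) = -0.6107
Δθ = wrap(-0.6107 − -0.7854) = 0.1747; ω₁ = Δθ/dt₁ = 0.0873
distance = √((1−-4)² + (-4.5−-1)²) = 6.1033; v₂ = distance/dt₂ = 6.1033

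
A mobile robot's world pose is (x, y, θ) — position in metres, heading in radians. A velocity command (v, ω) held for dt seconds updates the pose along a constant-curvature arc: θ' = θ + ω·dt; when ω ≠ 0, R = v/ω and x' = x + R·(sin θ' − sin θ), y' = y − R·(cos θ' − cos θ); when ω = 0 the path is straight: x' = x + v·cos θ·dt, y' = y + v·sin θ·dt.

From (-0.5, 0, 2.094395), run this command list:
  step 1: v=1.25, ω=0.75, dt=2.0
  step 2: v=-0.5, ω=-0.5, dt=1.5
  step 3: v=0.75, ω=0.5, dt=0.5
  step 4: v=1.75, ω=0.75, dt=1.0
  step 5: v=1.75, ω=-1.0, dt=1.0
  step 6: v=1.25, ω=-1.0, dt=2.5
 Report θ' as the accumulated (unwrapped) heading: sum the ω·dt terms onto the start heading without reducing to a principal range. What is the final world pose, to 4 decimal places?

step 1: θ'=3.5944 (R=1.6667) → pose (-2.6725, 0.6654, 3.5944)
step 2: θ'=2.8444 (R=1.0000) → pose (-1.9422, 0.7223, 2.8444)
step 3: θ'=3.0944 (R=1.5000) → pose (-2.3107, 0.7864, 3.0944)
step 4: θ'=3.8444 (R=2.3333) → pose (-3.9289, 0.2361, 3.8444)
step 5: θ'=2.8444 (R=-1.7500) → pose (-5.5725, -0.1019, 2.8444)
step 6: θ'=0.3444 (R=-1.2500) → pose (-5.6285, 2.2699, 0.3444)

(-5.6285, 2.2699, 0.3444)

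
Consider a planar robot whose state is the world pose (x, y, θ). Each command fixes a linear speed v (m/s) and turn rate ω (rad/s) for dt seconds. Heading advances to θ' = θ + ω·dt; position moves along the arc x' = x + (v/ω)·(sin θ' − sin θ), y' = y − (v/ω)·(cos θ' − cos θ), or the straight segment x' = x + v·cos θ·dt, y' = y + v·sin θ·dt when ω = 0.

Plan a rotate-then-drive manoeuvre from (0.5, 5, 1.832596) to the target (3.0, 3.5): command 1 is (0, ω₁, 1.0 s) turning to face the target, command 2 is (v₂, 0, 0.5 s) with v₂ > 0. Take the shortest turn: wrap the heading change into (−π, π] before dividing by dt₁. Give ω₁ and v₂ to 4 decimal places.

heading to target = atan2(3.5−5, 3−0.5) = -0.5404
Δθ = wrap(-0.5404 − 1.8326) = -2.3730; ω₁ = Δθ/dt₁ = -2.3730
distance = √((3−0.5)² + (3.5−5)²) = 2.9155; v₂ = distance/dt₂ = 5.8310

ω₁ = -2.3730, v₂ = 5.8310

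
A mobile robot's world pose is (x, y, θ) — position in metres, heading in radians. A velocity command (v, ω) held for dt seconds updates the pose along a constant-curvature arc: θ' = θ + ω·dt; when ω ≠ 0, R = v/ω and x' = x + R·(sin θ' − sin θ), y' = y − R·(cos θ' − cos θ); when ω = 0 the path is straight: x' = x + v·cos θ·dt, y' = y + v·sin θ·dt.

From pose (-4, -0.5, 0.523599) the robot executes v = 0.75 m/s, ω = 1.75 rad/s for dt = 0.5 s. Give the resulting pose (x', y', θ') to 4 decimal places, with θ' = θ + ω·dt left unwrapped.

θ' = 0.5236 + 1.75·0.5 = 1.3986
R = v/ω = 0.75/1.75 = 0.4286
x' = -4 + 0.4286·(sin 1.3986 − sin 0.5236) = -3.7921
y' = -0.5 − 0.4286·(cos 1.3986 − cos 0.5236) = -0.2023

(-3.7921, -0.2023, 1.3986)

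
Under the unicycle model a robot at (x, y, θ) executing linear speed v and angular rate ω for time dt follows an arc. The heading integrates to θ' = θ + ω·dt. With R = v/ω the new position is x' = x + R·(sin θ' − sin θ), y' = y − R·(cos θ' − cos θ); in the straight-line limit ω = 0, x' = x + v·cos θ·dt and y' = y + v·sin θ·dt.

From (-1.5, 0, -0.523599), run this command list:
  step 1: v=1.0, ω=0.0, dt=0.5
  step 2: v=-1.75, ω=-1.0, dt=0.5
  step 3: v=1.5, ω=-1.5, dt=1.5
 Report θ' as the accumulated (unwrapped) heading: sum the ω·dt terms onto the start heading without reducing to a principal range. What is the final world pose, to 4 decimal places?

step 1: θ'=-0.5236 (straight) → pose (-1.0670, -0.2500, -0.5236)
step 2: θ'=-1.0236 (R=1.7500) → pose (-1.6865, 0.3550, -1.0236)
step 3: θ'=-3.2736 (R=-1.0000) → pose (-2.6721, -1.1566, -3.2736)

(-2.6721, -1.1566, -3.2736)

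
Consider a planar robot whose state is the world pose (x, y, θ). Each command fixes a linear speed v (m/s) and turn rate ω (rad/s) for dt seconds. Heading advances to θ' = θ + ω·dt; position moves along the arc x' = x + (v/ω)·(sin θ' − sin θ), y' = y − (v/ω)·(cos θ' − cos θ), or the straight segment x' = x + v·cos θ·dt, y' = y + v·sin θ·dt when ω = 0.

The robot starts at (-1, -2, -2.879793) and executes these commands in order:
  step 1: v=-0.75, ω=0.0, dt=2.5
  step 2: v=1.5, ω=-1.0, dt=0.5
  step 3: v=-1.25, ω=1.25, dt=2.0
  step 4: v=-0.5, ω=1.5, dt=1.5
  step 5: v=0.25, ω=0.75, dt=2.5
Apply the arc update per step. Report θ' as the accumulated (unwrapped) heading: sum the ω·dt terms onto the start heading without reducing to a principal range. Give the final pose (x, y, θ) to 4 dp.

(0.1309, 0.3375, 3.2452)

step 1: θ'=-2.8798 (straight) → pose (0.8111, -1.5147, -2.8798)
step 2: θ'=-3.3798 (R=-1.5000) → pose (0.0690, -1.5235, -3.3798)
step 3: θ'=-0.8798 (R=-1.0000) → pose (1.0755, 0.0856, -0.8798)
step 4: θ'=1.3702 (R=-0.3333) → pose (0.4920, -0.0604, 1.3702)
step 5: θ'=3.2452 (R=0.3333) → pose (0.1309, 0.3375, 3.2452)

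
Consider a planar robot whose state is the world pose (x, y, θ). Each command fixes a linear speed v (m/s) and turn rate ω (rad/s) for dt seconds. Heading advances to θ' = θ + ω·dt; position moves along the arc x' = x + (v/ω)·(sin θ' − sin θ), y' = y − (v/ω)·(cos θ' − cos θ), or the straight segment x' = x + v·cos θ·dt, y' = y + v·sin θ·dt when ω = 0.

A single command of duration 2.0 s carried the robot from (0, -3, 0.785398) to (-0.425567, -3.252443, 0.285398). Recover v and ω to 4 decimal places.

Δθ = 0.285398 − 0.785398 = -0.500000
ω = Δθ/dt = -0.500000/2.0 = -0.2500
R = Δx/(sin θ' − sin θ) = 1.0000
v = R·ω = 1.0000·-0.2500 = -0.2500

v = -0.2500, ω = -0.2500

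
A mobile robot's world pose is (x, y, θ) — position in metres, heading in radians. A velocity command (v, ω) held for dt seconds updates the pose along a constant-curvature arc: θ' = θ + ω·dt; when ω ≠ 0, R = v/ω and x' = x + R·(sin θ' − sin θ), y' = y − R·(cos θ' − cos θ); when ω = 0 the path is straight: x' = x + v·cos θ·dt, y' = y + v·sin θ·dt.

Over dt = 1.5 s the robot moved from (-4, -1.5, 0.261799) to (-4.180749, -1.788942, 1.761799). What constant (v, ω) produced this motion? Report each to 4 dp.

v = -0.2500, ω = 1.0000

Δθ = 1.761799 − 0.261799 = 1.500000
ω = Δθ/dt = 1.500000/1.5 = 1.0000
R = −Δy/(cos θ' − cos θ) = -0.2500
v = R·ω = -0.2500·1.0000 = -0.2500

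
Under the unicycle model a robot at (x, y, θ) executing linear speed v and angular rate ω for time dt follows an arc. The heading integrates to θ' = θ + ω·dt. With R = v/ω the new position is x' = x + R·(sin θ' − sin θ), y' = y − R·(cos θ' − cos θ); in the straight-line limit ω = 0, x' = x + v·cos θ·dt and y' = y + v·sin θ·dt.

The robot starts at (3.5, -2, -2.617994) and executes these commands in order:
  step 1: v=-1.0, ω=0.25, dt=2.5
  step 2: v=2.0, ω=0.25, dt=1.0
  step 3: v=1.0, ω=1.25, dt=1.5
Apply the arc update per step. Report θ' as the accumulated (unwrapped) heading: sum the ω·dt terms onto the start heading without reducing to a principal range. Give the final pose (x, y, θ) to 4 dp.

step 1: θ'=-1.9930 (R=-4.0000) → pose (5.1488, -0.1750, -1.9930)
step 2: θ'=-1.7430 (R=8.0000) → pose (4.5646, -2.0823, -1.7430)
step 3: θ'=0.1320 (R=0.8000) → pose (5.4581, -3.0124, 0.1320)

(5.4581, -3.0124, 0.1320)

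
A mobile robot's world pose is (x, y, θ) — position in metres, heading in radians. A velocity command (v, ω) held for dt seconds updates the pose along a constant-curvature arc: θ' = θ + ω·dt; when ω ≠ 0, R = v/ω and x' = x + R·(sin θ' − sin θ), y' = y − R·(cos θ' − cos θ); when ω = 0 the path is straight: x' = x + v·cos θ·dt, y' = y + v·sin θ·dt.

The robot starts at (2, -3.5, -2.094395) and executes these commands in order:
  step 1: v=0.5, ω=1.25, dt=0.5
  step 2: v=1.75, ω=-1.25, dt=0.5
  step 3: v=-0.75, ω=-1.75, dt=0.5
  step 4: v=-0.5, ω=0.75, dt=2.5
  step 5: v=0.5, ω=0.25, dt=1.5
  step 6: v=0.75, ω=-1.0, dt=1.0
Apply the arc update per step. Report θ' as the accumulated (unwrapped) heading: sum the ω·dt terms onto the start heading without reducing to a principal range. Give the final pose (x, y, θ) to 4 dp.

step 1: θ'=-1.4694 (R=0.4000) → pose (1.9485, -3.7405, -1.4694)
step 2: θ'=-2.0944 (R=-1.4000) → pose (1.7681, -4.5822, -2.0944)
step 3: θ'=-2.9694 (R=0.4286) → pose (2.0658, -4.3743, -2.9694)
step 4: θ'=-1.0944 (R=-0.6667) → pose (2.5440, -3.4117, -1.0944)
step 5: θ'=-0.7194 (R=2.0000) → pose (3.0035, -3.9990, -0.7194)
step 6: θ'=-1.7194 (R=-0.7500) → pose (3.2510, -4.6742, -1.7194)

(3.2510, -4.6742, -1.7194)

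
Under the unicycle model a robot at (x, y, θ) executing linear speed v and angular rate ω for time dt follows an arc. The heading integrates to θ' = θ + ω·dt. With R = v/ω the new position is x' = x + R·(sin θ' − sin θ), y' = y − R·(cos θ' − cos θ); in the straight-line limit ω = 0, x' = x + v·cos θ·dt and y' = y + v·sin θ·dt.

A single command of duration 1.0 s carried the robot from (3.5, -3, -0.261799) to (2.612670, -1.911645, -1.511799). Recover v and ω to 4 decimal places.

v = -1.5000, ω = -1.2500

Δθ = -1.511799 − -0.261799 = -1.250000
ω = Δθ/dt = -1.250000/1.0 = -1.2500
R = −Δy/(cos θ' − cos θ) = 1.2000
v = R·ω = 1.2000·-1.2500 = -1.5000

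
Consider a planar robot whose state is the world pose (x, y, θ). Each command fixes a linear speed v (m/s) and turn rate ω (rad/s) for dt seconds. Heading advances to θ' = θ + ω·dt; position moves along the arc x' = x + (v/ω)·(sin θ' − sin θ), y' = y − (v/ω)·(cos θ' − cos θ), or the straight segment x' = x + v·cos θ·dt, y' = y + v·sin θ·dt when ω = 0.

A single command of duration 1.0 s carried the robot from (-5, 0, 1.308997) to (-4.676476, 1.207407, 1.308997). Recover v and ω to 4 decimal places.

v = 1.2500, ω = 0.0000

Δθ = 1.308997 − 1.308997 = 0.000000
ω = Δθ/dt = 0.000000/1.0 = 0.0000
ω = 0 → v = (Δx·cos θ + Δy·sin θ)/dt = 1.2500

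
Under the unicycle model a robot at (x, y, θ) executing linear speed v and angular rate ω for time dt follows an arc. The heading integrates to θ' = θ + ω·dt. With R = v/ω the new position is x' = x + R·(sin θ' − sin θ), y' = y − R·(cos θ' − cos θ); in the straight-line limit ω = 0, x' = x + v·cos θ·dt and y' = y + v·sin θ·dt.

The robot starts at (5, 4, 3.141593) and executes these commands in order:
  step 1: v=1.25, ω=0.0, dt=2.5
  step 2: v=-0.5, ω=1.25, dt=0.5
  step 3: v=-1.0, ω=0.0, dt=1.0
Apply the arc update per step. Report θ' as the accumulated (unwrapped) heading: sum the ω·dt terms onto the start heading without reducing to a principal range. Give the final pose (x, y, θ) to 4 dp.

(2.9200, 4.6607, 3.7666)

step 1: θ'=3.1416 (straight) → pose (1.8750, 4.0000, 3.1416)
step 2: θ'=3.7666 (R=-0.4000) → pose (2.1090, 4.0756, 3.7666)
step 3: θ'=3.7666 (straight) → pose (2.9200, 4.6607, 3.7666)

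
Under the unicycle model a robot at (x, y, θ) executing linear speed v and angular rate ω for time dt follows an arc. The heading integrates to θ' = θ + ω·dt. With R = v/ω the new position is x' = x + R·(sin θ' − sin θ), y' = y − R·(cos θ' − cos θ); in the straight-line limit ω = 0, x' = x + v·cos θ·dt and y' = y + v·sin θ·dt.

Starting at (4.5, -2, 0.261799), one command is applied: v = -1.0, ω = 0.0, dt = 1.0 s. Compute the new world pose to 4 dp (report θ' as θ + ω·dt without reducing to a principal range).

θ' = 0.2618 + 0.0·1.0 = 0.2618
ω = 0 → straight: x' = 4.5 + -1.0·cos(0.2618)·1.0 = 3.5341
y' = -2 + -1.0·sin(0.2618)·1.0 = -2.2588

(3.5341, -2.2588, 0.2618)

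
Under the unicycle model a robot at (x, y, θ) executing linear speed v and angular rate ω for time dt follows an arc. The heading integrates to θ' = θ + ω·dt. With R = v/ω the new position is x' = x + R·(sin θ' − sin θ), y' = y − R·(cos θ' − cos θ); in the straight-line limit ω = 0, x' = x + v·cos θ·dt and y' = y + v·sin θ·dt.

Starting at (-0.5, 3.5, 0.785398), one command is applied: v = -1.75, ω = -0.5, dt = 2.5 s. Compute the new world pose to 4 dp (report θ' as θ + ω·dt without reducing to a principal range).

θ' = 0.7854 + -0.5·2.5 = -0.4646
R = v/ω = -1.75/-0.5 = 3.5000
x' = -0.5 + 3.5000·(sin -0.4646 − sin 0.7854) = -4.5431
y' = 3.5 − 3.5000·(cos -0.4646 − cos 0.7854) = 2.8459

(-4.5431, 2.8459, -0.4646)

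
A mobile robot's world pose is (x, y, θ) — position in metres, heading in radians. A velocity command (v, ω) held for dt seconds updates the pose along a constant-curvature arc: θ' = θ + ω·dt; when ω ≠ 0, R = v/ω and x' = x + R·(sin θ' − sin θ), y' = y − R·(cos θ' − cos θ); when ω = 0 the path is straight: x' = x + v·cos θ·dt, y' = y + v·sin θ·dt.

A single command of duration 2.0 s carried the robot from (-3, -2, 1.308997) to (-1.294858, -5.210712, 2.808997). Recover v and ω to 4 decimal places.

Δθ = 2.808997 − 1.308997 = 1.500000
ω = Δθ/dt = 1.500000/2.0 = 0.7500
R = −Δy/(cos θ' − cos θ) = -2.6667
v = R·ω = -2.6667·0.7500 = -2.0000

v = -2.0000, ω = 0.7500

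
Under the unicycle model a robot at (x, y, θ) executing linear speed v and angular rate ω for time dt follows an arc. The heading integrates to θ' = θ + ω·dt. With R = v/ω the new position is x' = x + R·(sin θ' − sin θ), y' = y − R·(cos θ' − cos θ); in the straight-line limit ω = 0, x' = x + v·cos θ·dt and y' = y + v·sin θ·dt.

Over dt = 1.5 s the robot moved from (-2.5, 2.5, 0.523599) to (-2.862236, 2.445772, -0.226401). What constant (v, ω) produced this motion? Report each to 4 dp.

v = -0.2500, ω = -0.5000

Δθ = -0.226401 − 0.523599 = -0.750000
ω = Δθ/dt = -0.750000/1.5 = -0.5000
R = Δx/(sin θ' − sin θ) = 0.5000
v = R·ω = 0.5000·-0.5000 = -0.2500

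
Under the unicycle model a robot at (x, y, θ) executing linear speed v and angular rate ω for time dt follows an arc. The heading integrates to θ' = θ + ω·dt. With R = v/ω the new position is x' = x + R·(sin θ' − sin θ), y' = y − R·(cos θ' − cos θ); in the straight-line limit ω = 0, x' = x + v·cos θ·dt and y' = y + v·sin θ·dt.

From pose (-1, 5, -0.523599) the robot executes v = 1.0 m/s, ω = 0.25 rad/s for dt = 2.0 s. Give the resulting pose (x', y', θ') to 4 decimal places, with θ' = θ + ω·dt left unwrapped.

(0.9056, 4.4652, -0.0236)

θ' = -0.5236 + 0.25·2.0 = -0.0236
R = v/ω = 1.0/0.25 = 4.0000
x' = -1 + 4.0000·(sin -0.0236 − sin -0.5236) = 0.9056
y' = 5 − 4.0000·(cos -0.0236 − cos -0.5236) = 4.4652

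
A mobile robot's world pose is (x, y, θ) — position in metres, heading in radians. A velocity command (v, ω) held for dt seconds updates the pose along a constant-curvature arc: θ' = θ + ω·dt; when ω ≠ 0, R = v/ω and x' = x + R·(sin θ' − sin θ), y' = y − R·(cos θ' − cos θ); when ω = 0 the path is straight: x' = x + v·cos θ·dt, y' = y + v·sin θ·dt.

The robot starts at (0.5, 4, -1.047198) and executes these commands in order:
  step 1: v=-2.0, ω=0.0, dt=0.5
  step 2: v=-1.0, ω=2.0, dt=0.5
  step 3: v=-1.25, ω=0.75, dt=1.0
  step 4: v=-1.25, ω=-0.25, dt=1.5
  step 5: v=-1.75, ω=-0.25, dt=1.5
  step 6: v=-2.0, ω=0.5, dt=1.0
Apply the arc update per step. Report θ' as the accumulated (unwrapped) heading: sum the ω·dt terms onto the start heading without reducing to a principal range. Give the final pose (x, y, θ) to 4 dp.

step 1: θ'=-1.0472 (straight) → pose (0.0000, 4.8660, -1.0472)
step 2: θ'=-0.0472 (R=-0.5000) → pose (-0.4094, 5.1155, -0.0472)
step 3: θ'=0.7028 (R=-1.6667) → pose (-1.5653, 4.7224, 0.7028)
step 4: θ'=0.3278 (R=5.0000) → pose (-3.1873, 3.8038, 0.3278)
step 5: θ'=-0.0472 (R=7.0000) → pose (-5.7713, 3.4389, -0.0472)
step 6: θ'=0.4528 (R=-4.0000) → pose (-7.7100, 3.0402, 0.4528)

(-7.7100, 3.0402, 0.4528)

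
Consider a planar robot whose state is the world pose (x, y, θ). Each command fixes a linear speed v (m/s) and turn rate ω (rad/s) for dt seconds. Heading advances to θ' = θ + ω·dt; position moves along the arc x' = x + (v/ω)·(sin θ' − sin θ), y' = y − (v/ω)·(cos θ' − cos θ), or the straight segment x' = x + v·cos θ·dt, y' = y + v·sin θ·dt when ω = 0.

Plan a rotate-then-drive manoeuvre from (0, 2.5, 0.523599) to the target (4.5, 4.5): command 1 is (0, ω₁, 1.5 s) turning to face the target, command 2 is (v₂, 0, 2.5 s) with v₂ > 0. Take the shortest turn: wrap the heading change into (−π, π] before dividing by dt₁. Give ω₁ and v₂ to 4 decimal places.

heading to target = atan2(4.5−2.5, 4.5−0) = 0.4182
Δθ = wrap(0.4182 − 0.5236) = -0.1054; ω₁ = Δθ/dt₁ = -0.0702
distance = √((4.5−0)² + (4.5−2.5)²) = 4.9244; v₂ = distance/dt₂ = 1.9698

ω₁ = -0.0702, v₂ = 1.9698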